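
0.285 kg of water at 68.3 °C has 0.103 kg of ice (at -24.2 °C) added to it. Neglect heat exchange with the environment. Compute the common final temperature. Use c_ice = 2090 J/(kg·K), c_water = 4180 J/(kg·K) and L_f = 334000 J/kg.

Setting the total heat transfer to zero:
ice -24.2→0 °C: 0.103×2090×24.2 = 5209.5; fusion: m_ice L_f = 0.103×334000 = 34402; warm the meltwater: 430.54 T; water cools: 0.285×4180×(T − 68.3) = 1191.3(T − 68.3)
1621.8 T = 81366 − 39612 = 41754
T ≈ 25.74 °C. Since T > 0 °C, the all-ice-melts assumption holds.

T_f ≈ 25.7 °C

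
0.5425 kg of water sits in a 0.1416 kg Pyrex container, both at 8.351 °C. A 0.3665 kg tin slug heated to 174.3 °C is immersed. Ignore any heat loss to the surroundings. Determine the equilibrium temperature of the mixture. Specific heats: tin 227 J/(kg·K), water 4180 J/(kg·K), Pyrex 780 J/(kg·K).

Net heat exchanged in the isolated system is zero:
0.3665·227·(T − 174.3) + 0.5425·4180·(T − 8.351) + 0.1416·780·(T − 8.351) = 0
83.2(T − 174.3) + 2267.7(T − 8.351) + 110.45(T − 8.351) = 0
(83.2 + 2267.7 + 110.45) T = 83.2·174.3 + 2267.7·8.351 + 110.45·8.351
T ≈ 13.96 °C

T_f ≈ 14.0 °C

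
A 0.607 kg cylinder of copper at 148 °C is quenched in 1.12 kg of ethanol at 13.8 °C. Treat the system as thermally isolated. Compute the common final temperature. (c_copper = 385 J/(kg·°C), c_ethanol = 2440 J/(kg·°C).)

T_f = Σ m_i c_i T_i / Σ m_i c_i:
T_f = (233.69*148 + 2732.8*13.8) / (233.69 + 2732.8)
    = 72300 / 2966.5 ≈ 24.37 °C

T_f ≈ 24.4 °C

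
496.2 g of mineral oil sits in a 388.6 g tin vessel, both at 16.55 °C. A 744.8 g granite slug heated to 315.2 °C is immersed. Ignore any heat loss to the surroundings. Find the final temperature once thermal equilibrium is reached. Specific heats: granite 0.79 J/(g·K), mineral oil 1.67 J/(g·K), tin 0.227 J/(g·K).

T_f ≈ 133.3 °C

Heat gained plus heat lost sum to zero:
744.8·0.79·(T − 315.2) + 496.2·1.67·(T − 16.55) + 388.6·0.227·(T − 16.55) = 0
588.39(T − 315.2) + 828.65(T − 16.55) + 88.21(T − 16.55) = 0
1505.3 T = 200635
T = 200635 / 1505.3 = 133 °C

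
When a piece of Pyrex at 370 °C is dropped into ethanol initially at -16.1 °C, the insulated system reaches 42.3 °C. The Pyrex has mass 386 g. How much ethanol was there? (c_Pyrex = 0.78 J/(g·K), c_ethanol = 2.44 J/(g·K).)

|Q_Pyrex| = |Q_ethanol|:
386×0.78×(370 − 42.3) = m×2.44×(42.3 − (-16.1))
142.5 m = 98664  ⇒  m ≈ 692.4 g

m ≈ 692 g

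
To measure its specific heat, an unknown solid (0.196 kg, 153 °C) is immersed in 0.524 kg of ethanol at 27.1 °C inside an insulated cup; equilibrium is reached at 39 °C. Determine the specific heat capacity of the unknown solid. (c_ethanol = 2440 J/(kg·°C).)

c ≈ 681 J/(kg·°C)

Heat gained plus heat lost sum to zero:
0.196×c×(39 − 153) + 0.524×2440×(39 − 27.1) = 0
-22.34 c = -15215
c = -15215/-22.34 ≈ 680.9 J/(kg·°C)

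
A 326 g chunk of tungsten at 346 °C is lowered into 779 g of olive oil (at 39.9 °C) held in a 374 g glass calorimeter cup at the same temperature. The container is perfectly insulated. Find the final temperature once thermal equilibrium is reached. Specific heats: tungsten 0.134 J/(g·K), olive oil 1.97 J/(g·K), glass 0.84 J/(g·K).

T_f ≈ 47.0 °C

Setting the total heat transfer to zero:
326·0.134·(T − 346) + 779·1.97·(T − 39.9) + 374·0.84·(T − 39.9) = 0
43.68(T − 346) + 1534.6(T − 39.9) + 314.16(T − 39.9) = 0
(43.68 + 1534.6 + 314.16) T = 43.68·346 + 1534.6·39.9 + 314.16·39.9
T = 88881 / 1892.5 = 47 °C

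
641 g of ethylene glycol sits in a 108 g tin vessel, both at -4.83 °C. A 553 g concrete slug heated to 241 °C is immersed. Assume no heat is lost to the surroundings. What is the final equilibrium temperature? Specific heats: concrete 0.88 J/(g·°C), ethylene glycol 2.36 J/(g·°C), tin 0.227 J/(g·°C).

T_f ≈ 54.3 °C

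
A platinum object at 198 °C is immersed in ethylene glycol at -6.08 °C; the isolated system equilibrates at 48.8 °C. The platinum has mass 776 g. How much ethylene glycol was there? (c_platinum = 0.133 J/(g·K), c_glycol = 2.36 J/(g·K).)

m ≈ 119 g

Energy conservation, ΣQ = 0:
776·0.133·(48.8 − 198) + m·2.36·(48.8 − (-6.08)) = 0
129.52 m = 15399
m = 15399/129.52 ≈ 118.9 g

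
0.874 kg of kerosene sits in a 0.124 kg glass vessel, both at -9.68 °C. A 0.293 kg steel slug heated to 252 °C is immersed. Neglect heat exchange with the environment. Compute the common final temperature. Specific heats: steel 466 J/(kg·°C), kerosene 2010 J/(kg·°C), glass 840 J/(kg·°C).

T_f ≈ 8.2 °C

Heat gained plus heat lost sum to zero:
0.293*466*(T − 252) + 0.874*2010*(T − (-9.68)) + 0.124*840*(T − (-9.68)) = 0
136.54(T − 252) + 1756.7(T − (-9.68)) + 104.16(T − (-9.68)) = 0
1997.4 T = 16394
T ≈ 8.21 °C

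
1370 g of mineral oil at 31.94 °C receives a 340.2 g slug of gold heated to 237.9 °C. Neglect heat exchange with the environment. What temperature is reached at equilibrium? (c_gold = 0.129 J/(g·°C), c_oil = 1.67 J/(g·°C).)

T_f ≈ 35.8 °C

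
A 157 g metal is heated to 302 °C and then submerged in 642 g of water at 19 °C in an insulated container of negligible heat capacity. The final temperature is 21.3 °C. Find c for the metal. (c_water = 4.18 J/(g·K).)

Conservation of energy gives ΣQ = 0:
157×c×(21.3 − 302) + 642×4.18×(21.3 − 19) = 0
-44070 c = -6172.2
c = -6172.2/-44070 ≈ 0.1401 J/(g·K)

c ≈ 0.14 J/(g·K)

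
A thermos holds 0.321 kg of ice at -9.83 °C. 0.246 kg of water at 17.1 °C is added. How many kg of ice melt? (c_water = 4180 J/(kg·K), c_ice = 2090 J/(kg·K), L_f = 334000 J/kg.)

Water can give up m c ΔT = 0.246·4180·17.1 = 17584 J before reaching 0 °C.
Warming the ice to 0 °C takes 0.321·2090·9.83 = 6594.8 J, leaving 10989 J for melting.
Fully melting the ice requires m_ice L_f = 0.321·334000 = 107214 J.
10989 J < 107214 J, so only part of the ice melts and the system sits at 0 °C.
m_melt = 10989 / L_f = 0.0329 kg.

m_melted ≈ 0.0329 kg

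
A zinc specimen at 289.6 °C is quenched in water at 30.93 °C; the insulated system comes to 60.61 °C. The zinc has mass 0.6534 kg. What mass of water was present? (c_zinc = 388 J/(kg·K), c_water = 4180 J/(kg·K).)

m ≈ 0.468 kg

Heat lost by the zinc = heat gained by the water:
0.6534×388×(289.6 − 60.61) = m×4180×(60.61 − 30.93)
124062 m = 58053  ⇒  m ≈ 0.4679 kg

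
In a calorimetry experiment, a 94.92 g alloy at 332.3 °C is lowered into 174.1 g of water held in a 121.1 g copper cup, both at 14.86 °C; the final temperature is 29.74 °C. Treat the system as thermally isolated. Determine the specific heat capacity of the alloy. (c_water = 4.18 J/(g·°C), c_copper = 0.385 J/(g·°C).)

c ≈ 0.401 J/(g·°C)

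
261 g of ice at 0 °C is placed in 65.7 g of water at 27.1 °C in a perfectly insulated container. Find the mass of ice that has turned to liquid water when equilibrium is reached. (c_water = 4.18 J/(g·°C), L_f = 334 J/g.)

m_melted ≈ 22.3 g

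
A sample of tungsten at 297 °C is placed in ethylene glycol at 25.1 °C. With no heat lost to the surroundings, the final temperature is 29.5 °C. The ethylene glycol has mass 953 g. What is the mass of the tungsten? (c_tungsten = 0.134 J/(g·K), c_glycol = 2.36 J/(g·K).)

m ≈ 276 g

Heat gained plus heat lost sum to zero:
m·0.134·(29.5 − 297) + 953·2.36·(29.5 − 25.1) = 0
-35.84 m = -9896
m = -9896/-35.84 ≈ 276.1 g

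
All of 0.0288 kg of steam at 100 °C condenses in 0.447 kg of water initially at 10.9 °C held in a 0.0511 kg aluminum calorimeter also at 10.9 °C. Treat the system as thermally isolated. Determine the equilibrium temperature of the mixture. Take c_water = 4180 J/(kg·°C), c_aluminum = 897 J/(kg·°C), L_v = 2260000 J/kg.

Net heat exchanged in the isolated system is zero:
latent heat released on condensation: 0.0288×2260000 = 65088; condensate cools 100→T: 0.0288×4180×(T − 100) = 120.38(T − 100); water warms: 0.447×4180×(T − 10.9) = 1868.5(T − 10.9); cup: 45.84(T − 10.9)
2034.7 T = 65088 + 12038 + 20866 = 97992
T ≈ 48.16 °C (< 100 °C, so full condensation is consistent).

T_f ≈ 48.2 °C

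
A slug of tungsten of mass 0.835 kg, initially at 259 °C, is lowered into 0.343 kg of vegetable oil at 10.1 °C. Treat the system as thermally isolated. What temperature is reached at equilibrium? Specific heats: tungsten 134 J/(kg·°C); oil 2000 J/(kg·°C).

T_f ≈ 45.0 °C

Let T be the final temperature. ΣQ_i = 0:
0.835*134*(T − 259) + 0.343*2000*(T − 10.1) = 0
111.89(T − 259) + 686(T − 10.1) = 0
(111.89 + 686) T = 111.89*259 + 686*10.1
T ≈ 45.00 °C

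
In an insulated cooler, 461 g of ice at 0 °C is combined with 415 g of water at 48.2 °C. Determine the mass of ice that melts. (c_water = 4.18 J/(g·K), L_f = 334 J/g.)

m_melted ≈ 250 g

Water can give up m c ΔT = 415·4.18·48.2 = 83613 J before reaching 0 °C.
To melt every bit of ice: 461·334 = 153974 J.
83613 J < 153974 J, so only part of the ice melts and the system sits at 0 °C.
Mass melted = 83613/334 ≈ 250.3 g.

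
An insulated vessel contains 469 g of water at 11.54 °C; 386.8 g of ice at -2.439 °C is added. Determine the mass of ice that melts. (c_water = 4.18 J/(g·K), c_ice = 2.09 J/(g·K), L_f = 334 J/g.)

m_melted ≈ 61.8 g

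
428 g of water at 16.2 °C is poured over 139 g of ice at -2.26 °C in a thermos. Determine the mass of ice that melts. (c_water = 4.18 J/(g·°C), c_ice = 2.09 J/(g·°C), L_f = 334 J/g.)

m_melted ≈ 84.8 g

Water can give up m c ΔT = 428×4.18×16.2 = 28982 J before reaching 0 °C.
Warming the ice to 0 °C takes 139×2.09×2.26 = 656.55 J, leaving 28326 J for melting.
Melting all 139 g of ice would need 139×334 = 46426 J.
That's not enough to melt it all — equilibrium is at 0 °C with ice remaining.
m_melt = 28326 / L_f = 84.81 g.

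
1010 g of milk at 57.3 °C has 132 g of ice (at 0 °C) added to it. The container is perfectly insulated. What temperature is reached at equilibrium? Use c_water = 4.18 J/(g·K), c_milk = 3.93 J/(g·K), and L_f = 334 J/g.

T_f ≈ 40.6 °C

Conservation of energy gives ΣQ = 0:
latent heat to melt: 132×334 = 44088; warm the meltwater: 551.76 T; milk: 3969.3(T − 57.3)
4521.1 T = 227441 − 44088 = 183353
T ≈ 40.56 °C. Since T > 0 °C, the all-ice-melts assumption holds.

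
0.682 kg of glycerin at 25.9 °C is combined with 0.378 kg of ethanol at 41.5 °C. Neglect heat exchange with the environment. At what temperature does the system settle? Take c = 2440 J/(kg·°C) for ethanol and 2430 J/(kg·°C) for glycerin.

T_f ≈ 31.5 °C

Energy conservation, ΣQ = 0:
0.378×2440×(T − 41.5) + 0.682×2430×(T − 25.9) = 0
(922.32 + 1657.3) T = 922.32×41.5 + 1657.3×25.9
T = 81199/2579.6 ≈ 31.48 °C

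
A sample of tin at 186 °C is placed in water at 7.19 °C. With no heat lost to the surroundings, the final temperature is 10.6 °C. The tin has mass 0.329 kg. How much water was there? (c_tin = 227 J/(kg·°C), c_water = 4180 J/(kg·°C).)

Taking heat into each body as positive, Σ m c ΔT = 0:
0.329×227×(10.6 − 186) + m×4180×(10.6 − 7.19) = 0
14254 m = 13099
m = 13099/14254 ≈ 0.919 kg

m ≈ 0.919 kg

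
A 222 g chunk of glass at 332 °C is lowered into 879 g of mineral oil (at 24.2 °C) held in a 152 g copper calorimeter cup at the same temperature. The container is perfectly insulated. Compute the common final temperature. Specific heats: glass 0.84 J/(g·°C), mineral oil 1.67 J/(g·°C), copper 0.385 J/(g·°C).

T_f ≈ 57.7 °C

T_f is the heat-capacity-weighted average of the initial temperatures:
T_f = (186.48*332 + 1467.9*24.2 + 58.52*24.2) / (186.48 + 1467.9 + 58.52)
    = 98851 / 1712.9 ≈ 57.71 °C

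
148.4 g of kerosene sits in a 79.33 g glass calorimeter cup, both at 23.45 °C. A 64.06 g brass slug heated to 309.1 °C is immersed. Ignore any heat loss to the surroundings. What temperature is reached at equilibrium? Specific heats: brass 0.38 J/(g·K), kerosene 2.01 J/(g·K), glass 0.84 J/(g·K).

T_f ≈ 41.3 °C

Let T be the final temperature. ΣQ_i = 0:
64.06*0.38*(T − 309.1) + 148.4*2.01*(T − 23.45) + 79.33*0.84*(T − 23.45) = 0
(24.34 + 298.28 + 66.64) T = 24.34*309.1 + 298.28*23.45 + 66.64*23.45
T ≈ 41.31 °C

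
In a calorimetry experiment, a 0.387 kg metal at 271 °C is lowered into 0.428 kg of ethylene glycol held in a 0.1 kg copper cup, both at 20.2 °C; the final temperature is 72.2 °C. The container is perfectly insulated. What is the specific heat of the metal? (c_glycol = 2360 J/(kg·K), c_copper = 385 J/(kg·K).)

Let T be the final temperature. ΣQ_i = 0:
0.387×c×(72.2 − 271) + 0.428×2360×(72.2 − 20.2) + 0.1×385×(72.2 − 20.2) = 0
-76.94 c = -54526
c = -54526/-76.94 ≈ 708.7 J/(kg·K)

c ≈ 709 J/(kg·K)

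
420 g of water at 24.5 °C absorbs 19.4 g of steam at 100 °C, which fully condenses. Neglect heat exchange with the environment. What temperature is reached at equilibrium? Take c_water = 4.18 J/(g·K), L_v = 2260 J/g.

T_f ≈ 51.7 °C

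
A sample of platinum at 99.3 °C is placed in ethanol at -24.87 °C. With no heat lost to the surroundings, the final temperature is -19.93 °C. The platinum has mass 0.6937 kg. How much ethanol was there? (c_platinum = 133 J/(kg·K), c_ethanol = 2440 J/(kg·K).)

m ≈ 0.913 kg

|Q_platinum| = |Q_ethanol|:
0.6937×133×(99.3 − -19.93) = m×2440×(-19.93 − (-24.87))
12054 m = 11000  ⇒  m ≈ 0.9126 kg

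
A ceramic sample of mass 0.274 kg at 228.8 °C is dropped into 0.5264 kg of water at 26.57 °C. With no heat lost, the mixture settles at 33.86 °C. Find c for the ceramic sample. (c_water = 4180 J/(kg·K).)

c ≈ 300 J/(kg·K)

Setting the total heat transfer to zero:
0.274·c·(33.86 − 228.8) + 0.5264·4180·(33.86 − 26.57) = 0
-53.41 c = -16041
c = -16041/-53.41 ≈ 300.3 J/(kg·K)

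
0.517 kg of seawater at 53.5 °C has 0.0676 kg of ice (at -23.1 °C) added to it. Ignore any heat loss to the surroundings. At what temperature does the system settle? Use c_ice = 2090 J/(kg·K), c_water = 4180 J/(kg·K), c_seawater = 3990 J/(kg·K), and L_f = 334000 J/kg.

Conservation of energy gives ΣQ = 0:
warm ice to 0 °C: 0.0676·2090·(0 − (-23.1)) = 3263.7
  fusion: m_ice L_f = 0.0676·334000 = 22578
  meltwater 0→T: 0.0676·4180·T = 282.57 T
  seawater: 2062.8(T − 53.5)
2345.4 T = 110361 − 25842 = 84519
T ≈ 36.04 °C — above 0 °C, consistent with complete melting.

T_f ≈ 36.0 °C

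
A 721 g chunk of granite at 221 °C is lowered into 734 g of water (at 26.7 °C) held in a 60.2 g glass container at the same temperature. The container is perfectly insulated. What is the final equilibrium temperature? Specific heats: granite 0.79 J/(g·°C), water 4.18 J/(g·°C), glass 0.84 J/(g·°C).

Taking heat into each body as positive, Σ m c ΔT = 0:
721·0.79·(T − 221) + 734·4.18·(T − 26.7) + 60.2·0.84·(T − 26.7) = 0
3688.3 T = 209148
T ≈ 56.71 °C

T_f ≈ 56.7 °C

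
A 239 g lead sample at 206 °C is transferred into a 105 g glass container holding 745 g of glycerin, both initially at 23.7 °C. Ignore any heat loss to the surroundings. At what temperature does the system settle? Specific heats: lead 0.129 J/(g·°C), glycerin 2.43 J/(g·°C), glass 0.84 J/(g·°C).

T_f ≈ 26.6 °C

Conservation of energy gives ΣQ = 0:
239·0.129·(T − 206) + 745·2.43·(T − 23.7) + 105·0.84·(T − 23.7) = 0
30.83(T − 206) + 1810.4(T − 23.7) + 88.2(T − 23.7) = 0
1929.4 T = 51347
T = 51347 / 1929.4 = 26.6 °C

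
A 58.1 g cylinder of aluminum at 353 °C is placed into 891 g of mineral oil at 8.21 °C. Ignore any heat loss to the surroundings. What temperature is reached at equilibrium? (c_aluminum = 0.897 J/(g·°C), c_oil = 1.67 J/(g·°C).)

T_f ≈ 19.9 °C

Energy conservation, ΣQ = 0:
58.1·0.897·(T − 353) + 891·1.67·(T − 8.21) = 0
(52.12 + 1488) T = 52.12·353 + 1488·8.21
T = 30613 / 1540.1 = 19.9 °C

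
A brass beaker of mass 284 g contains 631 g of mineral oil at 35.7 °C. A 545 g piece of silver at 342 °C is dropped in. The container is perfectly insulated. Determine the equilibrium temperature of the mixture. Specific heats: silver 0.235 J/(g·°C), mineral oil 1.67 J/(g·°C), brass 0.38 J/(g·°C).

T_f ≈ 66.1 °C

T_f = Σ m_i c_i T_i / Σ m_i c_i:
T_f = (128.07·342 + 1053.8·35.7 + 107.92·35.7) / (128.07 + 1053.8 + 107.92)
    = 85274 / 1289.8 ≈ 66.12 °C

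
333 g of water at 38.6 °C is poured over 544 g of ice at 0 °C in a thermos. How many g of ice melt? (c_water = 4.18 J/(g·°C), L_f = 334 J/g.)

Cooling the water to 0 °C releases 333·4.18·38.6 = 53729 J.
To melt every bit of ice: 544·334 = 181696 J.
That's not enough to melt it all — equilibrium is at 0 °C with ice remaining.
m_melt = 53729 / L_f = 160.9 g.

m_melted ≈ 161 g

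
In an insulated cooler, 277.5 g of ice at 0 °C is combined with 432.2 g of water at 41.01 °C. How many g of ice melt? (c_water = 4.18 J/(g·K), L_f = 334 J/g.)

Heat available from the water dropping to 0 °C: 432.2×4.18×41.01 = 74089 J.
Fully melting the ice requires m_ice L_f = 277.5×334 = 92685 J.
Since 74089 < 92685 J, not all the ice melts; equilibrium is at 0 °C.
m_melt = 74089 / L_f = 221.8 g.

m_melted ≈ 222 g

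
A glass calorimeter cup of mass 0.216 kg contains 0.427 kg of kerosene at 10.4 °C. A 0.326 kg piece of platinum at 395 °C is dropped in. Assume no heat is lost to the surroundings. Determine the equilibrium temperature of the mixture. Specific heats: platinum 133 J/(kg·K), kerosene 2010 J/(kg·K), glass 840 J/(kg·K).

Conservation of energy gives ΣQ = 0:
0.326·133·(T − 395) + 0.427·2010·(T − 10.4) + 0.216·840·(T − 10.4) = 0
43.36(T − 395) + 858.27(T − 10.4) + 181.44(T − 10.4) = 0
1083.1 T = 27939
T = 27939 / 1083.1 = 25.8 °C

T_f ≈ 25.8 °C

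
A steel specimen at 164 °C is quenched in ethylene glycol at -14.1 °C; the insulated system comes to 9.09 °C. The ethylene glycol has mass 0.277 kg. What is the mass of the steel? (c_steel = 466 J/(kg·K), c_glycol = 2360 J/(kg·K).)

m ≈ 0.21 kg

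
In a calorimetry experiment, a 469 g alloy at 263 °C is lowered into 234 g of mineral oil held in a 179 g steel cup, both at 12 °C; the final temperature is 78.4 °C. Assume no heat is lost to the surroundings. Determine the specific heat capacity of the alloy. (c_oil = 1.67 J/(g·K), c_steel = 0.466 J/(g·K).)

c ≈ 0.364 J/(g·K)

Conservation of energy gives ΣQ = 0:
469·c·(78.4 − 263) + 234·1.67·(78.4 − 12) + 179·0.466·(78.4 − 12) = 0
-86577 c = -31486
c = -31486/-86577 ≈ 0.3637 J/(g·K)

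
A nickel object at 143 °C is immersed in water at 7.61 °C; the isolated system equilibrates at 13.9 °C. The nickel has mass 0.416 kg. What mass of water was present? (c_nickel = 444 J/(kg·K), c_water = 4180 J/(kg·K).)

Net heat exchanged in the isolated system is zero:
0.416·444·(13.9 − 143) + m·4180·(13.9 − 7.61) = 0
26292 m = 23845
m = 23845/26292 ≈ 0.9069 kg

m ≈ 0.907 kg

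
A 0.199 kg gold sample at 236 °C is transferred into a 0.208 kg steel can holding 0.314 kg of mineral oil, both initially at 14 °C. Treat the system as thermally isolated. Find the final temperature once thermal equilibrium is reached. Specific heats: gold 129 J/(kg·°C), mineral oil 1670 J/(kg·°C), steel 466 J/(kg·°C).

Taking heat into each body as positive, Σ m c ΔT = 0:
0.199·129·(T − 236) + 0.314·1670·(T − 14) + 0.208·466·(T − 14) = 0
25.67(T − 236) + 524.38(T − 14) + 96.93(T − 14) = 0
646.98 T = 14757
T ≈ 22.81 °C

T_f ≈ 22.8 °C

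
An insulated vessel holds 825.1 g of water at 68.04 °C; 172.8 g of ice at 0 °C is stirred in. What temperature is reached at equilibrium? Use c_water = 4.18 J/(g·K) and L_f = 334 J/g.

Net heat exchanged in the isolated system is zero:
melt ice: 172.8·334 = 57715; meltwater 0→T: 172.8·4.18·T = 722.3 T; water: 3448.9(T − 68.04)
4171.2 T = 234664 − 57715 = 176949
T ≈ 42.42 °C. Since T > 0 °C, the all-ice-melts assumption holds.

T_f ≈ 42.4 °C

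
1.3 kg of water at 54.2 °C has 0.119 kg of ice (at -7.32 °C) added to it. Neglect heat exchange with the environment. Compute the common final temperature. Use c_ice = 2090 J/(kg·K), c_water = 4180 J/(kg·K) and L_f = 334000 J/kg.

T_f ≈ 42.6 °C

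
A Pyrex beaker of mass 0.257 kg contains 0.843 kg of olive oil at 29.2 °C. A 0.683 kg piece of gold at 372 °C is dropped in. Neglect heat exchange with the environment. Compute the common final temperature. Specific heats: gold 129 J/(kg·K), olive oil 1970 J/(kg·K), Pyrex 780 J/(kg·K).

T_f ≈ 44.7 °C

T_f is the heat-capacity-weighted average of the initial temperatures:
T_f = (88.11*372 + 1660.7*29.2 + 200.46*29.2) / (88.11 + 1660.7 + 200.46)
    = 87122 / 1949.3 ≈ 44.69 °C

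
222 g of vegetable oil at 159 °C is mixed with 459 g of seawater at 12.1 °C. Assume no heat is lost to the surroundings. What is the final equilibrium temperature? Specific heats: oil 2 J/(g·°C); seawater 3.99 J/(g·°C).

Heat gained plus heat lost sum to zero:
222×2×(T − 159) + 459×3.99×(T − 12.1) = 0
444(T − 159) + 1831.4(T − 12.1) = 0
2275.4 T = 92756
T ≈ 40.76 °C

T_f ≈ 40.8 °C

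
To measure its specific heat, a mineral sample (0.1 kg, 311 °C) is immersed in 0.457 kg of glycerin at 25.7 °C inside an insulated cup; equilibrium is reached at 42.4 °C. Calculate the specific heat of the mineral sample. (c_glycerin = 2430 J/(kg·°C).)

c ≈ 690 J/(kg·°C)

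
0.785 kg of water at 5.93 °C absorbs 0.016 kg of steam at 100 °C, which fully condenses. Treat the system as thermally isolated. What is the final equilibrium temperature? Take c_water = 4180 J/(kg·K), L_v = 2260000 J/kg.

T_f ≈ 18.6 °C

Heat gained plus heat lost sum to zero:
condense steam: −0.016·2260000 = −36160
  condensed water 100 °C→T: 66.88(T − 100)
  original water: 3281.3(T − 5.93)
3348.2 T = 36160 + 6688 + 19458 = 62306
T ≈ 18.61 °C (< 100 °C, so full condensation is consistent).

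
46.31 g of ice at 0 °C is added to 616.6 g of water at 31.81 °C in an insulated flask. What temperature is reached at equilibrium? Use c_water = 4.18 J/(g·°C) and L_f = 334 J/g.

T_f ≈ 24.0 °C

Let T be the final temperature. ΣQ_i = 0:
latent heat to melt: 46.31×334 = 15468; meltwater 0→T: 46.31×4.18×T = 193.58 T; water cools: 616.6×4.18×(T − 31.81) = 2577.4(T − 31.81)
2771 T = 81987 − 15468 = 66519
T ≈ 24.01 °C. Since T > 0 °C, the all-ice-melts assumption holds.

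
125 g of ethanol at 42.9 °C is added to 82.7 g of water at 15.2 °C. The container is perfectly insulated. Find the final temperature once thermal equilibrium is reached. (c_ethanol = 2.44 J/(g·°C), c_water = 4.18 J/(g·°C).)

T_f ≈ 28.2 °C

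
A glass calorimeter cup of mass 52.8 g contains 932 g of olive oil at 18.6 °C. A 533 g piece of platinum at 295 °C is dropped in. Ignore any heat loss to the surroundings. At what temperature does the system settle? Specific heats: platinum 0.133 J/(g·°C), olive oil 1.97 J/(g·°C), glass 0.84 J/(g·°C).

Let T be the final temperature. ΣQ_i = 0:
533*0.133*(T − 295) + 932*1.97*(T − 18.6) + 52.8*0.84*(T − 18.6) = 0
70.89(T − 295) + 1836(T − 18.6) + 44.35(T − 18.6) = 0
1951.3 T = 55888
T ≈ 28.64 °C

T_f ≈ 28.6 °C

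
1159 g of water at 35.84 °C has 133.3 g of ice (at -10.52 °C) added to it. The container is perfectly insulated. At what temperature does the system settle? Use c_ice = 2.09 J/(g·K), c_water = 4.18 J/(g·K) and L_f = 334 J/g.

T_f ≈ 23.4 °C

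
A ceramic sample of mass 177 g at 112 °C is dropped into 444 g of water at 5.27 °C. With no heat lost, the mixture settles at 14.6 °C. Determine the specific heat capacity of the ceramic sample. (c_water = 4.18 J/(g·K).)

c ≈ 1 J/(g·K)

Heat lost by the ceramic sample = heat gained by the water:
177·c·(112 − 14.6) = 444·4.18·(14.6 − 5.27)
17240 c = 17316  ⇒  c ≈ 1.004 J/(g·K)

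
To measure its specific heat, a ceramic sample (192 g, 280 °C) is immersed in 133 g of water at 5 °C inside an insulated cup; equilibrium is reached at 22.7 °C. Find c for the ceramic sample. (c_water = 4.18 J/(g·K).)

c ≈ 0.199 J/(g·K)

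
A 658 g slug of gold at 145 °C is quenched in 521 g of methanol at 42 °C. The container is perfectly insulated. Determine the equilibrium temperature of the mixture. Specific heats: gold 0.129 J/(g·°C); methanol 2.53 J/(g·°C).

Heat gained plus heat lost sum to zero:
658·0.129·(T − 145) + 521·2.53·(T − 42) = 0
84.88(T − 145) + 1318.1(T − 42) = 0
(84.88 + 1318.1) T = 84.88·145 + 1318.1·42
T ≈ 48.23 °C

T_f ≈ 48.2 °C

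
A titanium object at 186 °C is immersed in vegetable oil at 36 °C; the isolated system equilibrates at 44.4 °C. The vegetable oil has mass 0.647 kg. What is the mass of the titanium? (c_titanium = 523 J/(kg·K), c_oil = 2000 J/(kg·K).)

m ≈ 0.147 kg

Let T be the final temperature. ΣQ_i = 0:
m×523×(44.4 − 186) + 0.647×2000×(44.4 − 36) = 0
-74057 m = -10870
m = -10870/-74057 ≈ 0.1468 kg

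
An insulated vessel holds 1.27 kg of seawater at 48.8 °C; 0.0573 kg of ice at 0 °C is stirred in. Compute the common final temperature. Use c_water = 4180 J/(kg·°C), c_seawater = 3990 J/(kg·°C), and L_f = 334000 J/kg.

T_f ≈ 43.0 °C

Let T be the final temperature. ΣQ_i = 0:
fusion: m_ice L_f = 0.0573·334000 = 19138
  meltwater 0→T: 0.0573·4180·T = 239.51 T
  seawater: 5067.3(T − 48.8)
5306.8 T = 247284 − 19138 = 228146
T ≈ 42.99 °C — above 0 °C, consistent with complete melting.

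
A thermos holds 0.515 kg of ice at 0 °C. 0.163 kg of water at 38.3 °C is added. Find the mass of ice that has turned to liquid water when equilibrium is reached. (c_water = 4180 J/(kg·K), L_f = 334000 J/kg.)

Water can give up m c ΔT = 0.163×4180×38.3 = 26095 J before reaching 0 °C.
Fully melting the ice requires m_ice L_f = 0.515×334000 = 172010 J.
Since 26095 < 172010 J, not all the ice melts; equilibrium is at 0 °C.
Mass melted = 26095/334000 ≈ 0.07813 kg.

m_melted ≈ 0.0781 kg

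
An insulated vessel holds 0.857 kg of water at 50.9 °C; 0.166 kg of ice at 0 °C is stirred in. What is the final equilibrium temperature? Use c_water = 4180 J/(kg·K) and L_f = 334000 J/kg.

T_f ≈ 29.7 °C

Energy conservation, ΣQ = 0:
latent heat to melt: 0.166·334000 = 55444
  warm the meltwater: 693.88 T
  water cools: 0.857·4180·(T − 50.9) = 3582.3(T − 50.9)
4276.1 T = 182337 − 55444 = 126893
T ≈ 29.67 °C — above 0 °C, consistent with complete melting.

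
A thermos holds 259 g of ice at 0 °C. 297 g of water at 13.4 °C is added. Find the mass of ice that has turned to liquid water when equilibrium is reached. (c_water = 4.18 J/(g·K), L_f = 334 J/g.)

m_melted ≈ 49.8 g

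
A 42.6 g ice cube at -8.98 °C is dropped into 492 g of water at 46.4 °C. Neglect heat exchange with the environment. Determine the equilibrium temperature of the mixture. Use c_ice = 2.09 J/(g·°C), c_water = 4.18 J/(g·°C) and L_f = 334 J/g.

Let T be the final temperature. ΣQ_i = 0:
warm ice to 0 °C: 42.6·2.09·(0 − (-8.98)) = 799.53
  fusion: m_ice L_f = 42.6·334 = 14228
  warm the meltwater: 178.07 T
  water cools: 492·4.18·(T − 46.4) = 2056.6(T − 46.4)
2234.6 T = 95424 − 15028 = 80396
T ≈ 35.98 °C. Since T > 0 °C, the all-ice-melts assumption holds.

T_f ≈ 36.0 °C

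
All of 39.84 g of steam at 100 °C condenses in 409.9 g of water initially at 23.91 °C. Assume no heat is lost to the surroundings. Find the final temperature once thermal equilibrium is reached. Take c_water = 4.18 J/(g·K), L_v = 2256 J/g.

T_f ≈ 78.5 °C

Energy balance with sensible and latent terms:
latent heat released on condensation: 39.84×2256 = 89879
  condensed water 100 °C→T: 166.53(T − 100)
  water warms: 409.9×4.18×(T − 23.91) = 1713.4(T − 23.91)
1879.9 T = 89879 + 16653 + 40967 = 147499
T ≈ 78.46 °C, under the boiling point, so the assumption holds.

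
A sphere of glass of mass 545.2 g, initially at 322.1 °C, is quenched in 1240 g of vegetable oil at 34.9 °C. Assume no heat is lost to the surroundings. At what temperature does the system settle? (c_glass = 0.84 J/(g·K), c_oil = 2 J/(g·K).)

T_f is the heat-capacity-weighted average of the initial temperatures:
T_f = (457.97·322.1 + 2480·34.9) / (457.97 + 2480)
    = 234063 / 2938 ≈ 79.67 °C

T_f ≈ 79.7 °C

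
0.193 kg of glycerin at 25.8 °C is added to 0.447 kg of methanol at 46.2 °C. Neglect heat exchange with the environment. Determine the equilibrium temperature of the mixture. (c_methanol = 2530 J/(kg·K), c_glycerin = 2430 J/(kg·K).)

T_f ≈ 40.2 °C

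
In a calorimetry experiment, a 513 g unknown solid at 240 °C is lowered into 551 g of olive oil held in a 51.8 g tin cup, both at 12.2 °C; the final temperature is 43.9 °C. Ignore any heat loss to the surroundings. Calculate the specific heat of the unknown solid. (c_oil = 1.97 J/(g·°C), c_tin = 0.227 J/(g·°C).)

c ≈ 0.346 J/(g·°C)

Taking heat into each body as positive, Σ m c ΔT = 0:
513×c×(43.9 − 240) + 551×1.97×(43.9 − 12.2) + 51.8×0.227×(43.9 − 12.2) = 0
-100599 c = -34782
c = -34782/-100599 ≈ 0.3457 J/(g·°C)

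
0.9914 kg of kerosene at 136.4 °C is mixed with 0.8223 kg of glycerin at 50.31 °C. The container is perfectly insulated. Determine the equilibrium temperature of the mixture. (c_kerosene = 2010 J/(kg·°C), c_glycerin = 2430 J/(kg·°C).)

T_f ≈ 93.3 °C

Energy conservation, ΣQ = 0:
0.9914·2010·(T − 136.4) + 0.8223·2430·(T − 50.31) = 0
1992.7(T − 136.4) + 1998.2(T − 50.31) = 0
3990.9 T = 372335
T = 372335 / 3990.9 = 93.3 °C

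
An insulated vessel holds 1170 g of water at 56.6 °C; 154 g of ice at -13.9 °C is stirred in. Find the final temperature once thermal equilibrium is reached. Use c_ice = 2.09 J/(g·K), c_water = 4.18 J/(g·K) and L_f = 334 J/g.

Conservation of energy gives ΣQ = 0:
ice -13.9→0 °C: 154×2.09×13.9 = 4473.9
  fusion: m_ice L_f = 154×334 = 51436
  warm the meltwater: 643.72 T
  water cools: 1170×4.18×(T − 56.6) = 4890.6(T − 56.6)
5534.3 T = 276808 − 55910 = 220898
T ≈ 39.91 °C — above 0 °C, consistent with complete melting.

T_f ≈ 39.9 °C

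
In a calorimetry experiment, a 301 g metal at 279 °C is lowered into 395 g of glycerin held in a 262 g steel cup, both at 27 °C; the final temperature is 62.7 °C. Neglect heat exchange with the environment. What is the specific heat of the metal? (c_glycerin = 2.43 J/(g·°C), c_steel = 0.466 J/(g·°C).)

c ≈ 0.593 J/(g·°C)

Setting the total heat transfer to zero:
301×c×(62.7 − 279) + 395×2.43×(62.7 − 27) + 262×0.466×(62.7 − 27) = 0
-65106 c = -38625
c = -38625/-65106 ≈ 0.5933 J/(g·°C)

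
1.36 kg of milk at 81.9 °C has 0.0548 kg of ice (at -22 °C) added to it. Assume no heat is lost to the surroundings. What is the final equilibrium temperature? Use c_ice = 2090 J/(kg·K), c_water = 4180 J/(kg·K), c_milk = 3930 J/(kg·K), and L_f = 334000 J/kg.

T_f ≈ 74.8 °C

Setting the total heat transfer to zero:
warm ice to 0 °C: 0.0548·2090·(0 − (-22)) = 2519.7; fusion: m_ice L_f = 0.0548·334000 = 18303; warm the meltwater: 229.06 T; milk cools: 1.36·3930·(T − 81.9) = 5344.8(T − 81.9)
5573.9 T = 437739 − 20823 = 416916
T ≈ 74.80 °C — above 0 °C, consistent with complete melting.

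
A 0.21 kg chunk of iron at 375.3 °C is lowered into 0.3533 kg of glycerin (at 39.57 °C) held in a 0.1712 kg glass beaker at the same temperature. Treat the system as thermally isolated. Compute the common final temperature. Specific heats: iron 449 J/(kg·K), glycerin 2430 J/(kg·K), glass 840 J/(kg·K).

Net heat exchanged in the isolated system is zero:
0.21·449·(T − 375.3) + 0.3533·2430·(T − 39.57) + 0.1712·840·(T − 39.57) = 0
94.29(T − 375.3) + 858.52(T − 39.57) + 143.81(T − 39.57) = 0
(94.29 + 858.52 + 143.81) T = 94.29·375.3 + 858.52·39.57 + 143.81·39.57
T = 75049 / 1096.6 = 68.4 °C

T_f ≈ 68.4 °C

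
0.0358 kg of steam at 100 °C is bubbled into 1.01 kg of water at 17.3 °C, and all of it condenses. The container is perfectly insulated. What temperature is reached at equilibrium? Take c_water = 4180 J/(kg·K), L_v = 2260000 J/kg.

Net heat exchanged in the isolated system is zero:
condense steam: −0.0358·2260000 = −80908
  condensed water 100 °C→T: 149.64(T − 100)
  water warms: 1.01·4180·(T − 17.3) = 4221.8(T − 17.3)
4371.4 T = 80908 + 14964 + 73037 = 168910
T ≈ 38.64 °C, under the boiling point, so the assumption holds.

T_f ≈ 38.6 °C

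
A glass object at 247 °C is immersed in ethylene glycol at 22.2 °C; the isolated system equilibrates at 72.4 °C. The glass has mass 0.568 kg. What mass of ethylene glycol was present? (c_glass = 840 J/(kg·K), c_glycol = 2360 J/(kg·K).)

m ≈ 0.703 kg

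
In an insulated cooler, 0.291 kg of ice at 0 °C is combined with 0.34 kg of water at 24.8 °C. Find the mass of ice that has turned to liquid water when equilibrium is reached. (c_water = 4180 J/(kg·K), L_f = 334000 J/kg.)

m_melted ≈ 0.106 kg

Water can give up m c ΔT = 0.34×4180×24.8 = 35246 J before reaching 0 °C.
Fully melting the ice requires m_ice L_f = 0.291×334000 = 97194 J.
Since 35246 < 97194 J, not all the ice melts; equilibrium is at 0 °C.
m_melt = 35246 / L_f = 0.1055 kg.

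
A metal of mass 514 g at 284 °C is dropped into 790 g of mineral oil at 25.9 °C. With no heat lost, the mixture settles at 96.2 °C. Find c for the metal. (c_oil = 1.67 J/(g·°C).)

c ≈ 0.961 J/(g·°C)

Heat gained plus heat lost sum to zero:
514·c·(96.2 − 284) + 790·1.67·(96.2 − 25.9) = 0
-96529 c = -92747
c = -92747/-96529 ≈ 0.9608 J/(g·°C)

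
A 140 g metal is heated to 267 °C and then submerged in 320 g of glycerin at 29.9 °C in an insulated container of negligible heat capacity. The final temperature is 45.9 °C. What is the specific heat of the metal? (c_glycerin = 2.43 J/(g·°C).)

Setting the total heat transfer to zero:
140×c×(45.9 − 267) + 320×2.43×(45.9 − 29.9) = 0
-30954 c = -12442
c = -12442/-30954 ≈ 0.4019 J/(g·°C)

c ≈ 0.402 J/(g·°C)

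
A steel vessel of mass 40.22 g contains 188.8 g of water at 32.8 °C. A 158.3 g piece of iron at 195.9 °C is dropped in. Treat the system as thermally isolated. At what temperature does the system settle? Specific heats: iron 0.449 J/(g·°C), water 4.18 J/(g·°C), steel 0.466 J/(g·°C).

Heat gained plus heat lost sum to zero:
158.3*0.449*(T − 195.9) + 188.8*4.18*(T − 32.8) + 40.22*0.466*(T − 32.8) = 0
879 T = 40424
T = 40424 / 879 = 46 °C

T_f ≈ 46.0 °C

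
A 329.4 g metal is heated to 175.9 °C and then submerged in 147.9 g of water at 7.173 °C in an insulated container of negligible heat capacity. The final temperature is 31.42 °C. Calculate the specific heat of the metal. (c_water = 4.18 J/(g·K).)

c ≈ 0.315 J/(g·K)

m_s c (T_s − T_f) = m_water c_water (T_f − T_0):
329.4×c×(175.9 − 31.42) = 147.9×4.18×(31.42 − 7.173)
47592 c = 14990  ⇒  c ≈ 0.315 J/(g·K)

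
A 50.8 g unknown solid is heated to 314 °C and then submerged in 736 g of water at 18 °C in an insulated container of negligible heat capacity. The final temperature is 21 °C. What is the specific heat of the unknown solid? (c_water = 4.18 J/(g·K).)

c ≈ 0.62 J/(g·K)

m_s c (T_s − T_f) = m_water c_water (T_f − T_0):
50.8×c×(314 − 21) = 736×4.18×(21 − 18)
14884 c = 9229.4  ⇒  c ≈ 0.6201 J/(g·K)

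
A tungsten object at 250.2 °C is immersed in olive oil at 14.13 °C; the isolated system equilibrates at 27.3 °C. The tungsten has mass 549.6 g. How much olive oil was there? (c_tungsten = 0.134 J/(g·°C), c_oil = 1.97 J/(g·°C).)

m ≈ 633 g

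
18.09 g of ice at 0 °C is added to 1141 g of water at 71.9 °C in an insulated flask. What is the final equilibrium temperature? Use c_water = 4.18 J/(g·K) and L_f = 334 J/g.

Heat gained plus heat lost sum to zero:
melt ice: 18.09×334 = 6042.1; warm the meltwater: 75.62 T; water cools: 1141×4.18×(T − 71.9) = 4769.4(T − 71.9)
4845 T = 342918 − 6042.1 = 336876
T ≈ 69.53 °C — above 0 °C, consistent with complete melting.

T_f ≈ 69.5 °C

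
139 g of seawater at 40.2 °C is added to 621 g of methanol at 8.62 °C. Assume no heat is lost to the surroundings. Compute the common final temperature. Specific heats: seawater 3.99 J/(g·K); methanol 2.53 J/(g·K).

T_f ≈ 16.9 °C

Setting the total heat transfer to zero:
139×3.99×(T − 40.2) + 621×2.53×(T − 8.62) = 0
554.61(T − 40.2) + 1571.1(T − 8.62) = 0
(554.61 + 1571.1) T = 554.61×40.2 + 1571.1×8.62
T = 35838/2125.7 ≈ 16.86 °C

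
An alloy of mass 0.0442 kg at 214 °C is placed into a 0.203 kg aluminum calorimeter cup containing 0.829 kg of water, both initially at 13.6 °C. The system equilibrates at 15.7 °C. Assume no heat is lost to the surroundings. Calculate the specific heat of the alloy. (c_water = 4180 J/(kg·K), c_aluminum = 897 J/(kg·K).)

c ≈ 874 J/(kg·K)

Conservation of energy gives ΣQ = 0:
0.0442·c·(15.7 − 214) + 0.829·4180·(15.7 − 13.6) + 0.203·897·(15.7 − 13.6) = 0
-8.765 c = -7659.4
c = -7659.4/-8.765 ≈ 873.9 J/(kg·K)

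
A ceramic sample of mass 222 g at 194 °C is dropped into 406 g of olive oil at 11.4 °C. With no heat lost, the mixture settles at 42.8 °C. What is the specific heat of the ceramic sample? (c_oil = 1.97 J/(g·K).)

c ≈ 0.748 J/(g·K)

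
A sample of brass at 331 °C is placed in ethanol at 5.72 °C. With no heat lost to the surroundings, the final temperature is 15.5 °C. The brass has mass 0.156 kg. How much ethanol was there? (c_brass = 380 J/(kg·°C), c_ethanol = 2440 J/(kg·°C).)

m ≈ 0.784 kg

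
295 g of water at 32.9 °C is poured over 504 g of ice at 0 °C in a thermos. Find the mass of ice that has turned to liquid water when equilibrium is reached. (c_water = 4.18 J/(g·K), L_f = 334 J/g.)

Water can give up m c ΔT = 295·4.18·32.9 = 40569 J before reaching 0 °C.
Melting all 504 g of ice would need 504·334 = 168336 J.
Since 40569 < 168336 J, not all the ice melts; equilibrium is at 0 °C.
m_melt = 40569 / L_f = 121.5 g.

m_melted ≈ 121 g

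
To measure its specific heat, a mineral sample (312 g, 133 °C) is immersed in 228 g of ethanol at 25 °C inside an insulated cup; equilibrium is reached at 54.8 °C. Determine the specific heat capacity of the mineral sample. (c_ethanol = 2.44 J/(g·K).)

m_s c (T_s − T_f) = m_ethanol c_ethanol (T_f − T_0):
312·c·(133 − 54.8) = 228·2.44·(54.8 − 25)
24398 c = 16578  ⇒  c ≈ 0.6795 J/(g·K)

c ≈ 0.679 J/(g·K)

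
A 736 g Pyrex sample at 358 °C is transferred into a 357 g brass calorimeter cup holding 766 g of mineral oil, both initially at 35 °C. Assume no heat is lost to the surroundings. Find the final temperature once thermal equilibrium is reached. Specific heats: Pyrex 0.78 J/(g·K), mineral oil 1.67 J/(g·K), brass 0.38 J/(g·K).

T_f ≈ 128.2 °C

Setting the total heat transfer to zero:
736*0.78*(T − 358) + 766*1.67*(T − 35) + 357*0.38*(T − 35) = 0
574.08(T − 358) + 1279.2(T − 35) + 135.66(T − 35) = 0
(574.08 + 1279.2 + 135.66) T = 574.08*358 + 1279.2*35 + 135.66*35
T = 255041/1989 ≈ 128.23 °C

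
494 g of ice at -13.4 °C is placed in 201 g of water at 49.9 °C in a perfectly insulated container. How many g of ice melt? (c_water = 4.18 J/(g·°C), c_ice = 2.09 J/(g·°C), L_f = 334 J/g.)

m_melted ≈ 84.1 g

Water can give up m c ΔT = 201·4.18·49.9 = 41925 J before reaching 0 °C.
Of that, 494·2.09·13.4 = 13835 J goes to bring the ice to 0 °C, leaving 28090 J.
Fully melting the ice requires m_ice L_f = 494·334 = 164996 J.
28090 J < 164996 J, so only part of the ice melts and the system sits at 0 °C.
Mass melted = 28090/334 ≈ 84.1 g.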